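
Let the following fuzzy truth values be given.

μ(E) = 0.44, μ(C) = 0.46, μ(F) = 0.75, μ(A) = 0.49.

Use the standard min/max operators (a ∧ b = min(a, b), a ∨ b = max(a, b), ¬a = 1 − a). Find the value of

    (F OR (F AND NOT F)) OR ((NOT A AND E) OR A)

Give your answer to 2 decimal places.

0.75

NOT F = 1 − 0.75 = 0.25
F AND NOT F = min(a, b) on (0.75, 0.25) = 0.25
F OR (F AND NOT F) = max(a, b) on (0.75, 0.25) = 0.75
NOT A = 1 − 0.49 = 0.51
NOT A AND E = min(a, b) on (0.51, 0.44) = 0.44
(NOT A AND E) OR A = max(a, b) on (0.44, 0.49) = 0.49
(F OR (F AND NOT F)) OR ((NOT A AND E) OR A) = max(a, b) on (0.75, 0.49) = 0.75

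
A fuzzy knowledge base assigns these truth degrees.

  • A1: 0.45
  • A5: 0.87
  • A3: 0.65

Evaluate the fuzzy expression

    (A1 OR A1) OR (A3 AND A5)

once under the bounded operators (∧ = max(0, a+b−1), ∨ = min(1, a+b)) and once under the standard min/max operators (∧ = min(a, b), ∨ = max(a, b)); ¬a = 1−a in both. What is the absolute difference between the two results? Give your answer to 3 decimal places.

0.350

Under bounded:
  A1 OR A1 = min(1, a+b) on (0.45, 0.45) = 0.90
  A3 AND A5 = max(0, a+b−1) on (0.65, 0.87) = 0.52
  (A1 OR A1) OR (A3 AND A5) = min(1, a+b) on (0.90, 0.52) = 1.00
  → value = 1.0000
Under standard min/max:
  A1 OR A1 = max(a, b) on (0.45, 0.45) = 0.45
  A3 AND A5 = min(a, b) on (0.65, 0.87) = 0.65
  (A1 OR A1) OR (A3 AND A5) = max(a, b) on (0.45, 0.65) = 0.65
  → value = 0.6500
|1.0000 − 0.6500| = 0.350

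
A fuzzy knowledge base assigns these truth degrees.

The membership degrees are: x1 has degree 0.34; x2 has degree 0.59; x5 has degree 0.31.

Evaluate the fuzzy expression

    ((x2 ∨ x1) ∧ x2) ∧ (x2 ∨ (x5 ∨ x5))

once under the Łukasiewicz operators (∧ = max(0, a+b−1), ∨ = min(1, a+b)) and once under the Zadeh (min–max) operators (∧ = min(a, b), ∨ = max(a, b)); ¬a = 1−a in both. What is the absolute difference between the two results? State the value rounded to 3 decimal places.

Under Łukasiewicz:
  x2 ∨ x1 = min(1, a+b) on (0.59, 0.34) = 0.93
  (x2 ∨ x1) ∧ x2 = max(0, a+b−1) on (0.93, 0.59) = 0.52
  x5 ∨ x5 = min(1, a+b) on (0.31, 0.31) = 0.62
  x2 ∨ (x5 ∨ x5) = min(1, a+b) on (0.59, 0.62) = 1.00
  ((x2 ∨ x1) ∧ x2) ∧ (x2 ∨ (x5 ∨ x5)) = max(0, a+b−1) on (0.52, 1.00) = 0.52
  → value = 0.5200
Under Zadeh (min–max):
  x2 ∨ x1 = max(a, b) on (0.59, 0.34) = 0.59
  (x2 ∨ x1) ∧ x2 = min(a, b) on (0.59, 0.59) = 0.59
  x5 ∨ x5 = max(a, b) on (0.31, 0.31) = 0.31
  x2 ∨ (x5 ∨ x5) = max(a, b) on (0.59, 0.31) = 0.59
  ((x2 ∨ x1) ∧ x2) ∧ (x2 ∨ (x5 ∨ x5)) = min(a, b) on (0.59, 0.59) = 0.59
  → value = 0.5900
|0.5200 − 0.5900| = 0.070

0.070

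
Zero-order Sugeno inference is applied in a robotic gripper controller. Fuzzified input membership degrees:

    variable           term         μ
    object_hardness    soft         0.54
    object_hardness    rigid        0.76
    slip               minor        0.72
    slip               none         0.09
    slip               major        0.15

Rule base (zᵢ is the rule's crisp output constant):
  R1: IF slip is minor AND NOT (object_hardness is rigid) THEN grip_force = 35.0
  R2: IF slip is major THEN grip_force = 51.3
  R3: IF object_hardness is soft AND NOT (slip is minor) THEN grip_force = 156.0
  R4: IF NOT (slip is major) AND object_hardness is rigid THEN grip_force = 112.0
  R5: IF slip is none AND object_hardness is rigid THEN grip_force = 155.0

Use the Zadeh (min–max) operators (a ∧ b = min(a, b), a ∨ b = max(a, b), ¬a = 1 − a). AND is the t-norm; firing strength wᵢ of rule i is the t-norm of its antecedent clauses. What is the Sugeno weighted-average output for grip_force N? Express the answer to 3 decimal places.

R1 (z=35.0): minor=0.72, ¬rigid=1−0.76=0.24; AND[min(a, b)] → w = 0.24
R2 (z=51.3): major=0.15 → w = 0.15
R3 (z=156.0): soft=0.54, ¬minor=1−0.72=0.28; AND[min(a, b)] → w = 0.28
R4 (z=112.0): ¬major=1−0.15=0.85, rigid=0.76; AND[min(a, b)] → w = 0.76
R5 (z=155.0): none=0.09, rigid=0.76; AND[min(a, b)] → w = 0.09
Weighted average = (0.24·35.0 + 0.15·51.3 + 0.28·156.0 + 0.76·112.0 + 0.09·155.0) / (0.24 + 0.15 + 0.28 + 0.76 + 0.09)
  = 158.8450 / 1.5200 = 104.503

104.503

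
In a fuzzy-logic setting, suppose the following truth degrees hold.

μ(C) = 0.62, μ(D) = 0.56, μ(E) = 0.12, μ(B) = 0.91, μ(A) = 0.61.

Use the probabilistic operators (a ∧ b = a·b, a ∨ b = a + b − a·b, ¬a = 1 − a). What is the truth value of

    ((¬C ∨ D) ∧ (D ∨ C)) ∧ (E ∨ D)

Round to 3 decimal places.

¬C = 1 − 0.6200 = 0.3800
¬C ∨ D = a + b − a·b on (0.3800, 0.5600) = 0.7272
D ∨ C = a + b − a·b on (0.5600, 0.6200) = 0.8328
(¬C ∨ D) ∧ (D ∨ C) = a·b on (0.7272, 0.8328) = 0.6056
E ∨ D = a + b − a·b on (0.1200, 0.5600) = 0.6128
((¬C ∨ D) ∧ (D ∨ C)) ∧ (E ∨ D) = a·b on (0.6056, 0.6128) = 0.3711

0.371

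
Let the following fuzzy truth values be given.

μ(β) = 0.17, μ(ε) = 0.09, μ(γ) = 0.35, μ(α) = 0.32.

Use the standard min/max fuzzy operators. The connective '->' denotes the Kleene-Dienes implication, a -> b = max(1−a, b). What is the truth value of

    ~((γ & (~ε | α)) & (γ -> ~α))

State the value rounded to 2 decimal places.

0.65

~ε = 1 − 0.09 = 0.91
~ε | α = max(a, b) on (0.91, 0.32) = 0.91
γ & (~ε | α) = min(a, b) on (0.35, 0.91) = 0.35
~α = 1 − 0.32 = 0.68
γ -> ~α  [Kleene-Dienes: max(1−a, b)] with a=0.35, b=0.68 → 0.68
(γ & (~ε | α)) & (γ -> ~α) = min(a, b) on (0.35, 0.68) = 0.35
~((γ & (~ε | α)) & (γ -> ~α)) = 1 − 0.35 = 0.65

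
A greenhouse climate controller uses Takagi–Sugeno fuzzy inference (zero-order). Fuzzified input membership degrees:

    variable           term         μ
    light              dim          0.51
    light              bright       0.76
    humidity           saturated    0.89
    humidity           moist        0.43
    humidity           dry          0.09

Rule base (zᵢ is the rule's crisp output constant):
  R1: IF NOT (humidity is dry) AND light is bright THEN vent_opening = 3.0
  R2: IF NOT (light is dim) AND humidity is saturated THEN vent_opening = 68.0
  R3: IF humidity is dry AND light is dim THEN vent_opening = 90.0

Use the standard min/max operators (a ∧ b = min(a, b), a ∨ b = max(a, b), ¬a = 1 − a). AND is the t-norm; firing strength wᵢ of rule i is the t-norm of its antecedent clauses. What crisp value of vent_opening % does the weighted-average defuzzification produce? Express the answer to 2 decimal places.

R1 (z=3.0): ¬dry=1−0.09=0.91, bright=0.76; AND[min(a, b)] → w = 0.76
R2 (z=68.0): ¬dim=1−0.51=0.49, saturated=0.89; AND[min(a, b)] → w = 0.49
R3 (z=90.0): dry=0.09, dim=0.51; AND[min(a, b)] → w = 0.09
Weighted average = (0.76·3.0 + 0.49·68.0 + 0.09·90.0) / (0.76 + 0.49 + 0.09)
  = 43.7000 / 1.3400 = 32.61

32.61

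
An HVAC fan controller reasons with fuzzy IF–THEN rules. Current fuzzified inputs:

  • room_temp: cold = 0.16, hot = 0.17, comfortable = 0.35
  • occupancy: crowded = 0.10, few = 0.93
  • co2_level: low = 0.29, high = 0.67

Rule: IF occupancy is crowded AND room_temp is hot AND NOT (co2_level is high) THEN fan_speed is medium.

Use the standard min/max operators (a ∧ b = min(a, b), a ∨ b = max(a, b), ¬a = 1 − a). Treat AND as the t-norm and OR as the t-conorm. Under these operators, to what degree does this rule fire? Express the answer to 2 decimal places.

firing strength: crowded=0.10, hot=0.17, ¬high=1−0.67=0.33; AND[min(a, b)] → w = 0.10

0.10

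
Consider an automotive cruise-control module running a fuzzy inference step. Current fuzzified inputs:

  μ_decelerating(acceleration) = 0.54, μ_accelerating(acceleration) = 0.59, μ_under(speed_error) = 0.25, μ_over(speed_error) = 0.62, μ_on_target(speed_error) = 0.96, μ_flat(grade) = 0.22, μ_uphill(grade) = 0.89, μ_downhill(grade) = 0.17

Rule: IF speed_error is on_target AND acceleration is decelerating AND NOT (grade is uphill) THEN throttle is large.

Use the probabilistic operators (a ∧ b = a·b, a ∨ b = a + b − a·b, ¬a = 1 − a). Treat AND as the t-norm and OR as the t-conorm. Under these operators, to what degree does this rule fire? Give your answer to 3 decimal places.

0.057

firing strength: on_target=0.96, decelerating=0.54, ¬uphill=1−0.89=0.11; AND[a·b] → w = 0.0570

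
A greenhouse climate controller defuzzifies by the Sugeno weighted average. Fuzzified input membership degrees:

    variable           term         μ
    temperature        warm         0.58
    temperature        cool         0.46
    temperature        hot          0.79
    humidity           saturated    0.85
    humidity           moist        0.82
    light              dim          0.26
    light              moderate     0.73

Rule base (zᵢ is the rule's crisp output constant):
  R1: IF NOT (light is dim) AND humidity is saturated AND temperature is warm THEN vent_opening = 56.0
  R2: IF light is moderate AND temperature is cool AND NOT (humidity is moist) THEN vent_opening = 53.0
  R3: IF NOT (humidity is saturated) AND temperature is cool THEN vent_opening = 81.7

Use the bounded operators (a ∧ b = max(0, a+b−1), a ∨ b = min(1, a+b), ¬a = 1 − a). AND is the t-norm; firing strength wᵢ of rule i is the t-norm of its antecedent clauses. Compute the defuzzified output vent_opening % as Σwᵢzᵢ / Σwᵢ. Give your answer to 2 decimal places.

R1 (z=56.0): ¬dim=1−0.26=0.74, saturated=0.85, warm=0.58; AND[max(0, a+b−1)] → w = 0.17
R2 (z=53.0): moderate=0.73, cool=0.46, ¬moist=1−0.82=0.18; AND[max(0, a+b−1)] → w = 0.00
R3 (z=81.7): ¬saturated=1−0.85=0.15, cool=0.46; AND[max(0, a+b−1)] → w = 0.00
Weighted average = (0.17·56.0 + 0.00·53.0 + 0.00·81.7) / (0.17 + 0.00 + 0.00)
  = 9.5200 / 0.1700 = 56.00

56.00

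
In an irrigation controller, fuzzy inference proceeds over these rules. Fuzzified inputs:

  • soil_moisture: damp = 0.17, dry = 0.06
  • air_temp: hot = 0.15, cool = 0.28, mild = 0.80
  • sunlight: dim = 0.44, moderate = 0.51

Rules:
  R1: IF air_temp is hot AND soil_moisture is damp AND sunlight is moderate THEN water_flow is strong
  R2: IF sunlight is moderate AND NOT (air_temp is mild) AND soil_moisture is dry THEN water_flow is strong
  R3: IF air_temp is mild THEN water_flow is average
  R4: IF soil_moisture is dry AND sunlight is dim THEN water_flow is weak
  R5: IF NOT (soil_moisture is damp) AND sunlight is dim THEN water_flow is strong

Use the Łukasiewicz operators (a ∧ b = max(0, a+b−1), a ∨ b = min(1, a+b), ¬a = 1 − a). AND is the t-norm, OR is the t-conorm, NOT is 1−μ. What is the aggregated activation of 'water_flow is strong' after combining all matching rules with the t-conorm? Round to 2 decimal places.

0.27

R1: hot=0.15, damp=0.17, moderate=0.51; AND[max(0, a+b−1)] → w = 0.00
R2: moderate=0.51, ¬mild=1−0.80=0.20, dry=0.06; AND[max(0, a+b−1)] → w = 0.00
R3: mild=0.80 → w = 0.80
R4: dry=0.06, dim=0.44; AND[max(0, a+b−1)] → w = 0.00
R5: ¬damp=1−0.17=0.83, dim=0.44; AND[max(0, a+b−1)] → w = 0.27
Rules with consequent 'strong': {R1, R2, R5} → strengths 0.00, 0.00, 0.27
Aggregate via t-conorm [min(1, a+b)]: 0.27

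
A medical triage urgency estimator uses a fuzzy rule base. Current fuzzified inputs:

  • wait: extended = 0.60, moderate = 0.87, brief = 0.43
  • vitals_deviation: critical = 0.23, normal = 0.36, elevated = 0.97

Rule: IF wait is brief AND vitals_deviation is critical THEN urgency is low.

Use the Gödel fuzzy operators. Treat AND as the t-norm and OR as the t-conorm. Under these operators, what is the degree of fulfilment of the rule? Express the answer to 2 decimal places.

firing strength: brief=0.43, critical=0.23; AND[min(a, b)] → w = 0.23

0.23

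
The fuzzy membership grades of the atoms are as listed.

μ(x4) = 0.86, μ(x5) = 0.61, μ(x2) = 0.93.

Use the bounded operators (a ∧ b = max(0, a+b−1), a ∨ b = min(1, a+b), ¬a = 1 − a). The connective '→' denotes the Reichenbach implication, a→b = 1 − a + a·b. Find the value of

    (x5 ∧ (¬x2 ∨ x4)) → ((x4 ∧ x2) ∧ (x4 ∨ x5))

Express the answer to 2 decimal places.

0.89

¬x2 = 1 − 0.93 = 0.07
¬x2 ∨ x4 = min(1, a+b) on (0.07, 0.86) = 0.93
x5 ∧ (¬x2 ∨ x4) = max(0, a+b−1) on (0.61, 0.93) = 0.54
x4 ∧ x2 = max(0, a+b−1) on (0.86, 0.93) = 0.79
x4 ∨ x5 = min(1, a+b) on (0.86, 0.61) = 1.00
(x4 ∧ x2) ∧ (x4 ∨ x5) = max(0, a+b−1) on (0.79, 1.00) = 0.79
(x5 ∧ (¬x2 ∨ x4)) → ((x4 ∧ x2) ∧ (x4 ∨ x5))  [Reichenbach: 1 − a + a·b] with a=0.54, b=0.79 → 0.89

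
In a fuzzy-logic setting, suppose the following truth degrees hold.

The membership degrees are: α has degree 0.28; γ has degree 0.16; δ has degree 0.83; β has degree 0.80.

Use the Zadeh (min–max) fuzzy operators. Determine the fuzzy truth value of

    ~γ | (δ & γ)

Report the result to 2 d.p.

~γ = 1 − 0.16 = 0.84
δ & γ = min(a, b) on (0.83, 0.16) = 0.16
~γ | (δ & γ) = max(a, b) on (0.84, 0.16) = 0.84

0.84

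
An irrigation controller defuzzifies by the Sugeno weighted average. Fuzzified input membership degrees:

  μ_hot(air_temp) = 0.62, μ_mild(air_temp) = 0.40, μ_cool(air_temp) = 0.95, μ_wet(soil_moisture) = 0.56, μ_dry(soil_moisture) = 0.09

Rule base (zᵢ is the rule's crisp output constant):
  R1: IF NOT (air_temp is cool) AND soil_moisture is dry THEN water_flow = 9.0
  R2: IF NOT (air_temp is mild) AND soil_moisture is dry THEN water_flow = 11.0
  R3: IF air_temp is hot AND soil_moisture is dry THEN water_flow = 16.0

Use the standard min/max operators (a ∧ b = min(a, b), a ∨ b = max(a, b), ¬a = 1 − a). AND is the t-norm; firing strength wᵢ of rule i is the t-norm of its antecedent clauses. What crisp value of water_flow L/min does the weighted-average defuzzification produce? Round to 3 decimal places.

12.522

R1 (z=9.0): ¬cool=1−0.95=0.05, dry=0.09; AND[min(a, b)] → w = 0.05
R2 (z=11.0): ¬mild=1−0.40=0.60, dry=0.09; AND[min(a, b)] → w = 0.09
R3 (z=16.0): hot=0.62, dry=0.09; AND[min(a, b)] → w = 0.09
Weighted average = (0.05·9.0 + 0.09·11.0 + 0.09·16.0) / (0.05 + 0.09 + 0.09)
  = 2.8800 / 0.2300 = 12.522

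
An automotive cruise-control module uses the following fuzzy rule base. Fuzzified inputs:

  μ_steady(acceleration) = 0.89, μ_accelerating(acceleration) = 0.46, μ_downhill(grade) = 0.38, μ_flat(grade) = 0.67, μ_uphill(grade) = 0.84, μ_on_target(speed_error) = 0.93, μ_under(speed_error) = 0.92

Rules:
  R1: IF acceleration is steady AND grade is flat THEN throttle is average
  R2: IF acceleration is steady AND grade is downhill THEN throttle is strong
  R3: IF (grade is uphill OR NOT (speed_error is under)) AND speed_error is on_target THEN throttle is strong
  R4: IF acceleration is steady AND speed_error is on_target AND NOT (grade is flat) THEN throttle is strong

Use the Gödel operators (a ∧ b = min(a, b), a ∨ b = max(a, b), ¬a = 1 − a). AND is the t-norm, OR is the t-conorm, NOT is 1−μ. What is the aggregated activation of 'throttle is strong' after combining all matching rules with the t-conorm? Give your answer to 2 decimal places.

R1: steady=0.89, flat=0.67; AND[min(a, b)] → w = 0.67
R2: steady=0.89, downhill=0.38; AND[min(a, b)] → w = 0.38
R3: (uphill=0.84 OR ¬under=1−0.92=0.08) = 0.84; AND[min(a, b)] with on_target=0.93 → w = 0.84
R4: steady=0.89, on_target=0.93, ¬flat=1−0.67=0.33; AND[min(a, b)] → w = 0.33
Rules with consequent 'strong': {R2, R3, R4} → strengths 0.38, 0.84, 0.33
Aggregate via t-conorm [max(a, b)]: 0.84

0.84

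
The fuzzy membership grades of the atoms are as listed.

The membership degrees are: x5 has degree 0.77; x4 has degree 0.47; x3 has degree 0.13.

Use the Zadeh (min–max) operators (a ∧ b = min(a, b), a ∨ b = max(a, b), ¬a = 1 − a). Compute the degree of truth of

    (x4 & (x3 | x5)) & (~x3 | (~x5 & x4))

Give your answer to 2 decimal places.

x3 | x5 = max(a, b) on (0.13, 0.77) = 0.77
x4 & (x3 | x5) = min(a, b) on (0.47, 0.77) = 0.47
~x3 = 1 − 0.13 = 0.87
~x5 = 1 − 0.77 = 0.23
~x5 & x4 = min(a, b) on (0.23, 0.47) = 0.23
~x3 | (~x5 & x4) = max(a, b) on (0.87, 0.23) = 0.87
(x4 & (x3 | x5)) & (~x3 | (~x5 & x4)) = min(a, b) on (0.47, 0.87) = 0.47

0.47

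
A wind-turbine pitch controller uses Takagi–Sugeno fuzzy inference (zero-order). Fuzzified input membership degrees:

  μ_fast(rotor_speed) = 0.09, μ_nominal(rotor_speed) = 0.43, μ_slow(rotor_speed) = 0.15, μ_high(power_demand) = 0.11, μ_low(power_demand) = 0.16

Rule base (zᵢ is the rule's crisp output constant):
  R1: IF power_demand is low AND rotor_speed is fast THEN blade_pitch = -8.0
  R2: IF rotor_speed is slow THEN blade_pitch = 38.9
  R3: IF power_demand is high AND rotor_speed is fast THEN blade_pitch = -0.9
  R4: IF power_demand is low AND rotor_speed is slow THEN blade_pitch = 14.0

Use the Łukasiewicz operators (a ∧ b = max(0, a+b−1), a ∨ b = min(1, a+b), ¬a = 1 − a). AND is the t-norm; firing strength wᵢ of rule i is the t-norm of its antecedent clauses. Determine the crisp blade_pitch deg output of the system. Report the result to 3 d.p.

R1 (z=-8.0): low=0.16, fast=0.09; AND[max(0, a+b−1)] → w = 0.00
R2 (z=38.9): slow=0.15 → w = 0.15
R3 (z=-0.9): high=0.11, fast=0.09; AND[max(0, a+b−1)] → w = 0.00
R4 (z=14.0): low=0.16, slow=0.15; AND[max(0, a+b−1)] → w = 0.00
Weighted average = (0.00·-8.0 + 0.15·38.9 + 0.00·-0.9 + 0.00·14.0) / (0.00 + 0.15 + 0.00 + 0.00)
  = 5.8350 / 0.1500 = 38.900

38.900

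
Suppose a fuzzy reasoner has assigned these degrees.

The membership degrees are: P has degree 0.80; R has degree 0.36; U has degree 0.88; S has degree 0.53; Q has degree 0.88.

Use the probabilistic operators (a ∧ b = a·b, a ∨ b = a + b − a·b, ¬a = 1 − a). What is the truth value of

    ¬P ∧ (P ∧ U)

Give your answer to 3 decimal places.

¬P = 1 − 0.8000 = 0.2000
P ∧ U = a·b on (0.8000, 0.8800) = 0.7040
¬P ∧ (P ∧ U) = a·b on (0.2000, 0.7040) = 0.1408

0.141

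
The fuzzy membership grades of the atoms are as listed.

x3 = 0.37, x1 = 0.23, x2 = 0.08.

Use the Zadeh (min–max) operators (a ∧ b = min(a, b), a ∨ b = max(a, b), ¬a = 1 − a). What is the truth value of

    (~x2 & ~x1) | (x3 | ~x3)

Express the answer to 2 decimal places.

~x2 = 1 − 0.08 = 0.92
~x1 = 1 − 0.23 = 0.77
~x2 & ~x1 = min(a, b) on (0.92, 0.77) = 0.77
~x3 = 1 − 0.37 = 0.63
x3 | ~x3 = max(a, b) on (0.37, 0.63) = 0.63
(~x2 & ~x1) | (x3 | ~x3) = max(a, b) on (0.77, 0.63) = 0.77

0.77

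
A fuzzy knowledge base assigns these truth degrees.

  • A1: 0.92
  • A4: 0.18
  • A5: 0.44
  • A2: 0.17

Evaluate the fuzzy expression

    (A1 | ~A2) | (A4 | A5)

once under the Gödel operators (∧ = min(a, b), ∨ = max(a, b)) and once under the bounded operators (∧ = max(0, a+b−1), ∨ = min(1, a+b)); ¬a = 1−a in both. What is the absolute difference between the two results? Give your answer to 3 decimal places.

0.080

Under Gödel:
  ~A2 = 1 − 0.17 = 0.83
  A1 | ~A2 = max(a, b) on (0.92, 0.83) = 0.92
  A4 | A5 = max(a, b) on (0.18, 0.44) = 0.44
  (A1 | ~A2) | (A4 | A5) = max(a, b) on (0.92, 0.44) = 0.92
  → value = 0.9200
Under bounded:
  ~A2 = 1 − 0.17 = 0.83
  A1 | ~A2 = min(1, a+b) on (0.92, 0.83) = 1.00
  A4 | A5 = min(1, a+b) on (0.18, 0.44) = 0.62
  (A1 | ~A2) | (A4 | A5) = min(1, a+b) on (1.00, 0.62) = 1.00
  → value = 1.0000
|0.9200 − 1.0000| = 0.080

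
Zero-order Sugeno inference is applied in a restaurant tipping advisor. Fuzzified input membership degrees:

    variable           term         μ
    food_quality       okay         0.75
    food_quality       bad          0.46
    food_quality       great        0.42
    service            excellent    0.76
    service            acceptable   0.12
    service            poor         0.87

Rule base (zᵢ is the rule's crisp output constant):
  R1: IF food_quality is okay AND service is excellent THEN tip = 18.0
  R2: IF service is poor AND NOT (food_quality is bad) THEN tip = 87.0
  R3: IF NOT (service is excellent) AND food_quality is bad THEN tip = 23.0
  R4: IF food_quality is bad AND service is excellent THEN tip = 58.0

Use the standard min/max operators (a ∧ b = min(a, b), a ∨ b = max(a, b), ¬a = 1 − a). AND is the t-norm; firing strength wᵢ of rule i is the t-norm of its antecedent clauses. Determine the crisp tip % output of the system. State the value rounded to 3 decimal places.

46.573

R1 (z=18.0): okay=0.75, excellent=0.76; AND[min(a, b)] → w = 0.75
R2 (z=87.0): poor=0.87, ¬bad=1−0.46=0.54; AND[min(a, b)] → w = 0.54
R3 (z=23.0): ¬excellent=1−0.76=0.24, bad=0.46; AND[min(a, b)] → w = 0.24
R4 (z=58.0): bad=0.46, excellent=0.76; AND[min(a, b)] → w = 0.46
Weighted average = (0.75·18.0 + 0.54·87.0 + 0.24·23.0 + 0.46·58.0) / (0.75 + 0.54 + 0.24 + 0.46)
  = 92.6800 / 1.9900 = 46.573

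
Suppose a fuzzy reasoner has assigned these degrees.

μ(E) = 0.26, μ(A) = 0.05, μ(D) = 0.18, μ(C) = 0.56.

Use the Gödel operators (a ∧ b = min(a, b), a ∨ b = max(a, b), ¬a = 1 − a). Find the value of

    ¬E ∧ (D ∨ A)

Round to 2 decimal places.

¬E = 1 − 0.26 = 0.74
D ∨ A = max(a, b) on (0.18, 0.05) = 0.18
¬E ∧ (D ∨ A) = min(a, b) on (0.74, 0.18) = 0.18

0.18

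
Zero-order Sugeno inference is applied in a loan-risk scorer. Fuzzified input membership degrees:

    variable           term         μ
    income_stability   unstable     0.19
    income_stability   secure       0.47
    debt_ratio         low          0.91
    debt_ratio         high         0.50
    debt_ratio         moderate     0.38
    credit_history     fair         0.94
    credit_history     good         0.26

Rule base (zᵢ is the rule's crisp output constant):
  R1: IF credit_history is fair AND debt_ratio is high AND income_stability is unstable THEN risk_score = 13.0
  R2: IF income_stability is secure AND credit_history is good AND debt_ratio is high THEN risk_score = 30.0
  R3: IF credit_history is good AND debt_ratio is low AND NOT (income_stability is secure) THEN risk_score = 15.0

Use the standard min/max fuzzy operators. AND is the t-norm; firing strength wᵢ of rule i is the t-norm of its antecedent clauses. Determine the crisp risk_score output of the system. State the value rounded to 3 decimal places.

R1 (z=13.0): fair=0.94, high=0.50, unstable=0.19; AND[min(a, b)] → w = 0.19
R2 (z=30.0): secure=0.47, good=0.26, high=0.50; AND[min(a, b)] → w = 0.26
R3 (z=15.0): good=0.26, low=0.91, ¬secure=1−0.47=0.53; AND[min(a, b)] → w = 0.26
Weighted average = (0.19·13.0 + 0.26·30.0 + 0.26·15.0) / (0.19 + 0.26 + 0.26)
  = 14.1700 / 0.7100 = 19.958

19.958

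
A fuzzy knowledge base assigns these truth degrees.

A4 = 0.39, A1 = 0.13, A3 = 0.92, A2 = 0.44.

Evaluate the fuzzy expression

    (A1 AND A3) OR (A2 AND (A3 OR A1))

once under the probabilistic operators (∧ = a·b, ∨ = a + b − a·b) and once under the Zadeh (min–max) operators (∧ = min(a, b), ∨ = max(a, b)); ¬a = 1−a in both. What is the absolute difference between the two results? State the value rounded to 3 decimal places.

Under probabilistic:
  A1 AND A3 = a·b on (0.1300, 0.9200) = 0.1196
  A3 OR A1 = a + b − a·b on (0.9200, 0.1300) = 0.9304
  A2 AND (A3 OR A1) = a·b on (0.4400, 0.9304) = 0.4094
  (A1 AND A3) OR (A2 AND (A3 OR A1)) = a + b − a·b on (0.1196, 0.4094) = 0.4800
  → value = 0.4800
Under Zadeh (min–max):
  A1 AND A3 = min(a, b) on (0.13, 0.92) = 0.13
  A3 OR A1 = max(a, b) on (0.92, 0.13) = 0.92
  A2 AND (A3 OR A1) = min(a, b) on (0.44, 0.92) = 0.44
  (A1 AND A3) OR (A2 AND (A3 OR A1)) = max(a, b) on (0.13, 0.44) = 0.44
  → value = 0.4400
|0.4800 − 0.4400| = 0.040

0.040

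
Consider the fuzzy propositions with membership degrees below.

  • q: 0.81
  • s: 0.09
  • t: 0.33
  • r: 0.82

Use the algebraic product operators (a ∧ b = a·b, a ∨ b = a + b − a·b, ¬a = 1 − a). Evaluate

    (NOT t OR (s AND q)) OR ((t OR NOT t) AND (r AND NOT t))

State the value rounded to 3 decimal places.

0.825

NOT t = 1 − 0.3300 = 0.6700
s AND q = a·b on (0.0900, 0.8100) = 0.0729
NOT t OR (s AND q) = a + b − a·b on (0.6700, 0.0729) = 0.6941
NOT t = 1 − 0.3300 = 0.6700
t OR NOT t = a + b − a·b on (0.3300, 0.6700) = 0.7789
NOT t = 1 − 0.3300 = 0.6700
r AND NOT t = a·b on (0.8200, 0.6700) = 0.5494
(t OR NOT t) AND (r AND NOT t) = a·b on (0.7789, 0.5494) = 0.4279
(NOT t OR (s AND q)) OR ((t OR NOT t) AND (r AND NOT t)) = a + b − a·b on (0.6941, 0.4279) = 0.8250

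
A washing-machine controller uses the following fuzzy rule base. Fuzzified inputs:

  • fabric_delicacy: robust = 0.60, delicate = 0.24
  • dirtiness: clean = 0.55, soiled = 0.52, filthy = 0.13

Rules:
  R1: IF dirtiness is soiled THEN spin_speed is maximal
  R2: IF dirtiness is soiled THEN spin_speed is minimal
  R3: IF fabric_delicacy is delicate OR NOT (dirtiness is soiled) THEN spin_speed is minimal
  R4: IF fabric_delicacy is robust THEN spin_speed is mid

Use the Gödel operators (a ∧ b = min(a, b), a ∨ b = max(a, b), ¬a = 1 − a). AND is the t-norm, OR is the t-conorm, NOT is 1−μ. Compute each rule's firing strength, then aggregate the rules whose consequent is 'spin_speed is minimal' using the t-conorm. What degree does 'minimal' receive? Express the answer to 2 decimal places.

R1: soiled=0.52 → w = 0.52
R2: soiled=0.52 → w = 0.52
R3: delicate=0.24, ¬soiled=1−0.52=0.48; OR[max(a, b)] → w = 0.48
R4: robust=0.60 → w = 0.60
Rules with consequent 'minimal': {R2, R3} → strengths 0.52, 0.48
Aggregate via t-conorm [max(a, b)]: 0.52

0.52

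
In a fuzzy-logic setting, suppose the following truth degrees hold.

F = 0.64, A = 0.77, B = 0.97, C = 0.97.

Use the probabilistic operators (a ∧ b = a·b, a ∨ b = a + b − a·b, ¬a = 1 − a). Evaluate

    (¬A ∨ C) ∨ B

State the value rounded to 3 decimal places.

0.999

¬A = 1 − 0.7700 = 0.2300
¬A ∨ C = a + b − a·b on (0.2300, 0.9700) = 0.9769
(¬A ∨ C) ∨ B = a + b − a·b on (0.9769, 0.9700) = 0.9993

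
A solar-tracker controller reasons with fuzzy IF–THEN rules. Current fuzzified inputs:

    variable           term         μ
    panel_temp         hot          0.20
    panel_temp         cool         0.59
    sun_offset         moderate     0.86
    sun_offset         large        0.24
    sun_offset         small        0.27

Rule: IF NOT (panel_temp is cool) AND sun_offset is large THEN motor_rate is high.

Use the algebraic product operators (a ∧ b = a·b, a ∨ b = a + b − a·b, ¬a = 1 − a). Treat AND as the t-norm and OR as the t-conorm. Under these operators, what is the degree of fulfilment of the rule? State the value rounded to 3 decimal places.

firing strength: ¬cool=1−0.59=0.41, large=0.24; AND[a·b] → w = 0.0984

0.098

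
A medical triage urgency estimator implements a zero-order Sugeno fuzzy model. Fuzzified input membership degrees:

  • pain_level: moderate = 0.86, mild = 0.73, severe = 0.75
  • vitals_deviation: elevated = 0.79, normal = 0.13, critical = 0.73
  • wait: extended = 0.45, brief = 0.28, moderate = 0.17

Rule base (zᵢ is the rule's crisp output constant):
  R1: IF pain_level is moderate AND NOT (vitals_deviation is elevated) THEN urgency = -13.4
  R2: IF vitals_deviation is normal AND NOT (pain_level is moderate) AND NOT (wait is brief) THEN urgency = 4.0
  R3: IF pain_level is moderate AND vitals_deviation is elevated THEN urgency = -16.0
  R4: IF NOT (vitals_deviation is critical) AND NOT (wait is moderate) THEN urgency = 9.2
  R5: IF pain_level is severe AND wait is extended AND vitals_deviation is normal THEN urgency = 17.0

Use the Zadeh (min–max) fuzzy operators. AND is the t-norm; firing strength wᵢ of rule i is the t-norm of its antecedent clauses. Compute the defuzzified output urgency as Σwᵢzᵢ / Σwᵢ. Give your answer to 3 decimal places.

R1 (z=-13.4): moderate=0.86, ¬elevated=1−0.79=0.21; AND[min(a, b)] → w = 0.21
R2 (z=4.0): normal=0.13, ¬moderate=1−0.86=0.14, ¬brief=1−0.28=0.72; AND[min(a, b)] → w = 0.13
R3 (z=-16.0): moderate=0.86, elevated=0.79; AND[min(a, b)] → w = 0.79
R4 (z=9.2): ¬critical=1−0.73=0.27, ¬moderate=1−0.17=0.83; AND[min(a, b)] → w = 0.27
R5 (z=17.0): severe=0.75, extended=0.45, normal=0.13; AND[min(a, b)] → w = 0.13
Weighted average = (0.21·-13.4 + 0.13·4.0 + 0.79·-16.0 + 0.27·9.2 + 0.13·17.0) / (0.21 + 0.13 + 0.79 + 0.27 + 0.13)
  = -10.2400 / 1.5300 = -6.693

-6.693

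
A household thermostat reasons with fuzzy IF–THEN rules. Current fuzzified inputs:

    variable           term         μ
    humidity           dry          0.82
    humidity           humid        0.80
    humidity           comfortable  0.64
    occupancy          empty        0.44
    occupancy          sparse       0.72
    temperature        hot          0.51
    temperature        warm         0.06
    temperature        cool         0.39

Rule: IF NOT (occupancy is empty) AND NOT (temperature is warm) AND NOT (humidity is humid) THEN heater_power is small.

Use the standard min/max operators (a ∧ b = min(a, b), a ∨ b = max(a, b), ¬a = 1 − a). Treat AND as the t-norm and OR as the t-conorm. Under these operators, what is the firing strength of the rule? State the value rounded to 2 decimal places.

firing strength: ¬empty=1−0.44=0.56, ¬warm=1−0.06=0.94, ¬humid=1−0.80=0.20; AND[min(a, b)] → w = 0.20

0.20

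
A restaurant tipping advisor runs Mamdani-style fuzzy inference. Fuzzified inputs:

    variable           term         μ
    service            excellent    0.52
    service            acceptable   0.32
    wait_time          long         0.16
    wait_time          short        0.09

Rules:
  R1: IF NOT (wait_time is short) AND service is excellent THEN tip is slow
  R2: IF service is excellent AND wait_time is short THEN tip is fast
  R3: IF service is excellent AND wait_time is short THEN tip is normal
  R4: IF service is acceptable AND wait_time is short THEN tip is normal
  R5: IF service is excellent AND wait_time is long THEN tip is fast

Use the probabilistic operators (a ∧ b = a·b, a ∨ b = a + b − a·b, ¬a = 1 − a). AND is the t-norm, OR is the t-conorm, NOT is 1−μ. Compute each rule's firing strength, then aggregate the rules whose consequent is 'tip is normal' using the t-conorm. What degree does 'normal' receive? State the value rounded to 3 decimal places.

R1: ¬short=1−0.09=0.91, excellent=0.52; AND[a·b] → w = 0.4732
R2: excellent=0.52, short=0.09; AND[a·b] → w = 0.0468
R3: excellent=0.52, short=0.09; AND[a·b] → w = 0.0468
R4: acceptable=0.32, short=0.09; AND[a·b] → w = 0.0288
R5: excellent=0.52, long=0.16; AND[a·b] → w = 0.0832
Rules with consequent 'normal': {R3, R4} → strengths 0.0468, 0.0288
Aggregate via t-conorm [a + b − a·b]: 0.0743

0.074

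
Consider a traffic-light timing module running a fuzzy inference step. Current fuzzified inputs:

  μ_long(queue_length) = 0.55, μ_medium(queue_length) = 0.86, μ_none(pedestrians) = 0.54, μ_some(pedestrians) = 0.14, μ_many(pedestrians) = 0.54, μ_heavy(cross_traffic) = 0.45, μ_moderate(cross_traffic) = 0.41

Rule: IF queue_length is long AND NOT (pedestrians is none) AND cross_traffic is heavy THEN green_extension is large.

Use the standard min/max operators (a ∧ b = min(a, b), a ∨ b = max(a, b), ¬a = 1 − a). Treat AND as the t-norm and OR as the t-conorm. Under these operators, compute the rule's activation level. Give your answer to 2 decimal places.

firing strength: long=0.55, ¬none=1−0.54=0.46, heavy=0.45; AND[min(a, b)] → w = 0.45

0.45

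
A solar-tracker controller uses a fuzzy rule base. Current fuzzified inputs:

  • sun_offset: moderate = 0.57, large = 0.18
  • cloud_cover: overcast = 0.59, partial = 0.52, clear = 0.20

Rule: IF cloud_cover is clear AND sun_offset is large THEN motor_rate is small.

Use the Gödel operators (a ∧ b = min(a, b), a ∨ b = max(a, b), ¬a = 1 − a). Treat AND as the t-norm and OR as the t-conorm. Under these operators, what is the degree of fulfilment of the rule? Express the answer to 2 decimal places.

0.18

firing strength: clear=0.20, large=0.18; AND[min(a, b)] → w = 0.18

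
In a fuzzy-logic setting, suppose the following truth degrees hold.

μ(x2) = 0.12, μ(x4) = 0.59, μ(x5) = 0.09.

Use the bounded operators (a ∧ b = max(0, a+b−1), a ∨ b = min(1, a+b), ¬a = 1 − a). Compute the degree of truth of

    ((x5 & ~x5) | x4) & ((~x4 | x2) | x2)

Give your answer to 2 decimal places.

0.24

~x5 = 1 − 0.09 = 0.91
x5 & ~x5 = max(0, a+b−1) on (0.09, 0.91) = 0.00
(x5 & ~x5) | x4 = min(1, a+b) on (0.00, 0.59) = 0.59
~x4 = 1 − 0.59 = 0.41
~x4 | x2 = min(1, a+b) on (0.41, 0.12) = 0.53
(~x4 | x2) | x2 = min(1, a+b) on (0.53, 0.12) = 0.65
((x5 & ~x5) | x4) & ((~x4 | x2) | x2) = max(0, a+b−1) on (0.59, 0.65) = 0.24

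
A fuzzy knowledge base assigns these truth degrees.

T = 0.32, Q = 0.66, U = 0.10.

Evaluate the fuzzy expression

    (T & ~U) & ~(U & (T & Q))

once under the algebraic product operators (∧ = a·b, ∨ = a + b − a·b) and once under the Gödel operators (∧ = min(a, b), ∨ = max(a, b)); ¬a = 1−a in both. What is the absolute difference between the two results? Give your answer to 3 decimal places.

0.038

Under algebraic product:
  ~U = 1 − 0.1000 = 0.9000
  T & ~U = a·b on (0.3200, 0.9000) = 0.2880
  T & Q = a·b on (0.3200, 0.6600) = 0.2112
  U & (T & Q) = a·b on (0.1000, 0.2112) = 0.0211
  ~(U & (T & Q)) = 1 − 0.0211 = 0.9789
  (T & ~U) & ~(U & (T & Q)) = a·b on (0.2880, 0.9789) = 0.2819
  → value = 0.2819
Under Gödel:
  ~U = 1 − 0.10 = 0.90
  T & ~U = min(a, b) on (0.32, 0.90) = 0.32
  T & Q = min(a, b) on (0.32, 0.66) = 0.32
  U & (T & Q) = min(a, b) on (0.10, 0.32) = 0.10
  ~(U & (T & Q)) = 1 − 0.10 = 0.90
  (T & ~U) & ~(U & (T & Q)) = min(a, b) on (0.32, 0.90) = 0.32
  → value = 0.3200
|0.2819 − 0.3200| = 0.038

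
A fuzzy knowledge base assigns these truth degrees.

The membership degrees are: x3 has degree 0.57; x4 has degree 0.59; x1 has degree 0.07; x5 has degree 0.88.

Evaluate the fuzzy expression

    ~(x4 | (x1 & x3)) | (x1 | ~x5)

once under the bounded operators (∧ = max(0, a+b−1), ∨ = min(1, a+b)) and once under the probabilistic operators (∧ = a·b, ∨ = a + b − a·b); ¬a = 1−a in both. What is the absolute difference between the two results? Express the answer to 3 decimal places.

Under bounded:
  x1 & x3 = max(0, a+b−1) on (0.07, 0.57) = 0.00
  x4 | (x1 & x3) = min(1, a+b) on (0.59, 0.00) = 0.59
  ~(x4 | (x1 & x3)) = 1 − 0.59 = 0.41
  ~x5 = 1 − 0.88 = 0.12
  x1 | ~x5 = min(1, a+b) on (0.07, 0.12) = 0.19
  ~(x4 | (x1 & x3)) | (x1 | ~x5) = min(1, a+b) on (0.41, 0.19) = 0.60
  → value = 0.6000
Under probabilistic:
  x1 & x3 = a·b on (0.0700, 0.5700) = 0.0399
  x4 | (x1 & x3) = a + b − a·b on (0.5900, 0.0399) = 0.6064
  ~(x4 | (x1 & x3)) = 1 − 0.6064 = 0.3936
  ~x5 = 1 − 0.8800 = 0.1200
  x1 | ~x5 = a + b − a·b on (0.0700, 0.1200) = 0.1816
  ~(x4 | (x1 & x3)) | (x1 | ~x5) = a + b − a·b on (0.3936, 0.1816) = 0.5038
  → value = 0.5038
|0.6000 − 0.5038| = 0.096

0.096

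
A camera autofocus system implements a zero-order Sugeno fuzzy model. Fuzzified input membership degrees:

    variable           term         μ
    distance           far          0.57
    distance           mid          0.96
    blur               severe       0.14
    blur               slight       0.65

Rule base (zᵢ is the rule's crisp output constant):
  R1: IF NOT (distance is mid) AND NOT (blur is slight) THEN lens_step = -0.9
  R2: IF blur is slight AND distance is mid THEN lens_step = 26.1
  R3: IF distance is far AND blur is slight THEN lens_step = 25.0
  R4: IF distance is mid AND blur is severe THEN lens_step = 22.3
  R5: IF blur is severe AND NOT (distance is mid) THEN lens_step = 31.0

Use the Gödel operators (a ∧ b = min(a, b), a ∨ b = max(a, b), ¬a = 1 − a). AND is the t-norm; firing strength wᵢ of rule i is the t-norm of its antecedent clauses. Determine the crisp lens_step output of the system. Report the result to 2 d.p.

24.68

R1 (z=-0.9): ¬mid=1−0.96=0.04, ¬slight=1−0.65=0.35; AND[min(a, b)] → w = 0.04
R2 (z=26.1): slight=0.65, mid=0.96; AND[min(a, b)] → w = 0.65
R3 (z=25.0): far=0.57, slight=0.65; AND[min(a, b)] → w = 0.57
R4 (z=22.3): mid=0.96, severe=0.14; AND[min(a, b)] → w = 0.14
R5 (z=31.0): severe=0.14, ¬mid=1−0.96=0.04; AND[min(a, b)] → w = 0.04
Weighted average = (0.04·-0.9 + 0.65·26.1 + 0.57·25.0 + 0.14·22.3 + 0.04·31.0) / (0.04 + 0.65 + 0.57 + 0.14 + 0.04)
  = 35.5410 / 1.4400 = 24.68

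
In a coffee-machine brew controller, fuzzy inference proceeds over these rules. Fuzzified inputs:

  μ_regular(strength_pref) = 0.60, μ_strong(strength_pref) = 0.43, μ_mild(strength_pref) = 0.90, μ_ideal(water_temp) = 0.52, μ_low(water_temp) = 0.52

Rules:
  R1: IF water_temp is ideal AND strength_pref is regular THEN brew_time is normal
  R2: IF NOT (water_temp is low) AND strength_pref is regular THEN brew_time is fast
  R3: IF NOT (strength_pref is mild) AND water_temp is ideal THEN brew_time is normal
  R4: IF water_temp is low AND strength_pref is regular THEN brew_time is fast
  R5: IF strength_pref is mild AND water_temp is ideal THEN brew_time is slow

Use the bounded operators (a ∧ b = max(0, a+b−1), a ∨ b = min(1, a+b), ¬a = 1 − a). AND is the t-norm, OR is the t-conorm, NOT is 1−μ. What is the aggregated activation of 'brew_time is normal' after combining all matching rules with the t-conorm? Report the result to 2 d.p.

R1: ideal=0.52, regular=0.60; AND[max(0, a+b−1)] → w = 0.12
R2: ¬low=1−0.52=0.48, regular=0.60; AND[max(0, a+b−1)] → w = 0.08
R3: ¬mild=1−0.90=0.10, ideal=0.52; AND[max(0, a+b−1)] → w = 0.00
R4: low=0.52, regular=0.60; AND[max(0, a+b−1)] → w = 0.12
R5: mild=0.90, ideal=0.52; AND[max(0, a+b−1)] → w = 0.42
Rules with consequent 'normal': {R1, R3} → strengths 0.12, 0.00
Aggregate via t-conorm [min(1, a+b)]: 0.12

0.12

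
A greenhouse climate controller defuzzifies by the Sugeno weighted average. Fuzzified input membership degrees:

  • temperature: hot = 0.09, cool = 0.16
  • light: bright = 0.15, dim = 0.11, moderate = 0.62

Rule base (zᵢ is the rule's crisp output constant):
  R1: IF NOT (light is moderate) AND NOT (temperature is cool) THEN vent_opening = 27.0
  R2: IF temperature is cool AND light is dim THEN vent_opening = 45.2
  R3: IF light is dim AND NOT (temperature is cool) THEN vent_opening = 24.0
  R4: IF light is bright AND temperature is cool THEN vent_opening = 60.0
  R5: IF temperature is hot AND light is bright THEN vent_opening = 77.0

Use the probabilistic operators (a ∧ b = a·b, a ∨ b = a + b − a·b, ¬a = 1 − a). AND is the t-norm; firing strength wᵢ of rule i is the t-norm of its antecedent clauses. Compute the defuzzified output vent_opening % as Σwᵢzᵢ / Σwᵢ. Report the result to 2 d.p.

30.24

R1 (z=27.0): ¬moderate=1−0.62=0.38, ¬cool=1−0.16=0.84; AND[a·b] → w = 0.3192
R2 (z=45.2): cool=0.16, dim=0.11; AND[a·b] → w = 0.0176
R3 (z=24.0): dim=0.11, ¬cool=1−0.16=0.84; AND[a·b] → w = 0.0924
R4 (z=60.0): bright=0.15, cool=0.16; AND[a·b] → w = 0.0240
R5 (z=77.0): hot=0.09, bright=0.15; AND[a·b] → w = 0.0135
Weighted average = (0.3192·27.0 + 0.0176·45.2 + 0.0924·24.0 + 0.0240·60.0 + 0.0135·77.0) / (0.3192 + 0.0176 + 0.0924 + 0.0240 + 0.0135)
  = 14.1110 / 0.4667 = 30.24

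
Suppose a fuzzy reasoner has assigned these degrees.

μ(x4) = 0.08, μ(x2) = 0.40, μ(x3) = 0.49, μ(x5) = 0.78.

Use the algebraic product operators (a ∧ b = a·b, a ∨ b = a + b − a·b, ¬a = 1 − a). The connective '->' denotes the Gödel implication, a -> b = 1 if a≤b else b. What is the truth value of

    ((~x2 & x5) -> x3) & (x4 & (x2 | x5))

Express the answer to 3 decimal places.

0.069

~x2 = 1 − 0.4000 = 0.6000
~x2 & x5 = a·b on (0.6000, 0.7800) = 0.4680
(~x2 & x5) -> x3  [Gödel: 1 if a≤b else b] with a=0.4680, b=0.4900 → 1.0000
x2 | x5 = a + b − a·b on (0.4000, 0.7800) = 0.8680
x4 & (x2 | x5) = a·b on (0.0800, 0.8680) = 0.0694
((~x2 & x5) -> x3) & (x4 & (x2 | x5)) = a·b on (1.0000, 0.0694) = 0.0694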